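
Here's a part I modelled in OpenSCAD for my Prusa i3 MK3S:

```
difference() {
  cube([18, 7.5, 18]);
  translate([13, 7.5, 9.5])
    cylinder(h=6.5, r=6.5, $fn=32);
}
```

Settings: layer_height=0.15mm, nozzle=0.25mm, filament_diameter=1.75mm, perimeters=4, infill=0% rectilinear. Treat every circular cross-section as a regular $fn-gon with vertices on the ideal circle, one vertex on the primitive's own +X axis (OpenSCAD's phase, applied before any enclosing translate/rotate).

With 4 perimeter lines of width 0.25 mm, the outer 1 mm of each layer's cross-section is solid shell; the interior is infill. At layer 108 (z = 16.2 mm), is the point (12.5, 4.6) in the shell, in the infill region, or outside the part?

At z = 16.2 mm: the cube is present — its section is the full 18×7.5 rectangle; the cylinder at (13, 7.5) is not intersected at this z (z outside [9.5, 16]); Subtracting the remaining from the first: none of the subtracted shapes is present at this height, so the 18×7.5 cube is unchanged — 1 connected region. Overall, the cross-section is a single solid region. The nearest boundary edge runs (18.00, 7.50)→(0.00, 7.50); distance from the point to it = 2.90 mm. The point is inside the cross-section and 2.90 mm from the nearest boundary — more than the 1 mm shell width (4 × 0.25), so it's in the infill interior.

infill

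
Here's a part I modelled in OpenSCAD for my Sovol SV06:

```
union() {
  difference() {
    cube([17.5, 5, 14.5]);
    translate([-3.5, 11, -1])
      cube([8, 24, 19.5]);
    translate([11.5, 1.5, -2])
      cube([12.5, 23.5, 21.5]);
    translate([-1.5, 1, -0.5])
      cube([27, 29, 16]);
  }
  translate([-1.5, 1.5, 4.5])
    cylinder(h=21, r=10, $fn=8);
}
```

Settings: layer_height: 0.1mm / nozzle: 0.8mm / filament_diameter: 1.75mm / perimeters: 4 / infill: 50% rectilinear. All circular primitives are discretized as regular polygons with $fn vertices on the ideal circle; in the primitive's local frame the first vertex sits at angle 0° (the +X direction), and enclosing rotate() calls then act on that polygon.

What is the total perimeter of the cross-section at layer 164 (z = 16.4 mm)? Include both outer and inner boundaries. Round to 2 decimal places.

At z = 16.4 mm: the cube is not intersected at this z (z outside [0, 14.5]); the 8×24 cube at (-3.5, 11) contributes its full rectangle (perimeter 64.00 mm); the 12.5×23.5 cube at (11.5, 1.5) contributes its full rectangle (perimeter 72.00 mm); the cube at (-1.5, 1) is not intersected at this z (z outside [-0.5, 15.5]); After the difference (first − rest): the first operand is absent here, so nothing remains; the r=10 cylinder at (-1.5, 1.5) gives a regular 8-gon of circumradius 10 (constant along its height) (perimeter = 2·8·10.000·sin(180°/8) = 61.23 mm); Combining (union): only the r=10 cylinder at (-1.5, 1.5) is present, so the union is just that shape — boundary = 61.23 mm. Overall, the cross-section is a single solid region. Total boundary length (outer) = 61.23 mm.

61.23 mm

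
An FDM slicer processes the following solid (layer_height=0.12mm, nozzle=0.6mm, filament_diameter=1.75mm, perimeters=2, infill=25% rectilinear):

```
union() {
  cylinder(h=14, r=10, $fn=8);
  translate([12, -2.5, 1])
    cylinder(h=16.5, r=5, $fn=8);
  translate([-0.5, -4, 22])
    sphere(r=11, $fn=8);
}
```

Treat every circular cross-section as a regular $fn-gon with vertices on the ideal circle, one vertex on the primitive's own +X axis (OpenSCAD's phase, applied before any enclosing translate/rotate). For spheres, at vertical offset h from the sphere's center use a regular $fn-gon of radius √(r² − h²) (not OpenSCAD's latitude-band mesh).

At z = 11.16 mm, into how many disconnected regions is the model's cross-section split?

At z = 11.16 mm: the r=10 cylinder gives a regular 8-gon of circumradius 10 (constant along its height); the r=5 cylinder at (12, -2.5) contributes a regular 8-gon of circumradius 5; the r=11 sphere at (-0.5, -4) slices to a regular 8-gon of circumradius 1.869 (√(r²−h²) with h=10.84 from center); Taking the union: the regions partially overlap (shared area 18.93 mm²), so overlapping operands fuse into one piece — 1 connected region. The result has 1 disconnected region.

1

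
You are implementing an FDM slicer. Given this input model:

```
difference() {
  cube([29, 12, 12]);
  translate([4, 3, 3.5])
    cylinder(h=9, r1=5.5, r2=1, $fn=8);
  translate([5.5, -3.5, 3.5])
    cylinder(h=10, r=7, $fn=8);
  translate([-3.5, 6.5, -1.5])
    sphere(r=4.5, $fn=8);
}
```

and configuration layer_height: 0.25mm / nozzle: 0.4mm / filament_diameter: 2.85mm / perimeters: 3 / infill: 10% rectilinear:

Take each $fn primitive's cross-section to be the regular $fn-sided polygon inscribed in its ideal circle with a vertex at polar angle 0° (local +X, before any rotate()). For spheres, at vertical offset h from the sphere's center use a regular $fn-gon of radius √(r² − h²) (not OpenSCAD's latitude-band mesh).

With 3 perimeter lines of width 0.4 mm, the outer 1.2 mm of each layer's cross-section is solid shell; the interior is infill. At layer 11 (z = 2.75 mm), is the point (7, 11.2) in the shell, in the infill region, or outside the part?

At z = 2.75 mm: the 29×12 cube contributes its full rectangle; the cone at (4, 3) is absent (z outside [3.5, 12.5]); the cylinder at (5.5, -3.5) is absent (z outside [3.5, 13.5]); the r=4.5 sphere at (-3.5, 6.5) slices to a regular 8-gon of circumradius 1.479 (√(r²−h²) with h=4.25 from center); After the difference (first − rest): starting from the 29×12 cube, the r=4.5 sphere at (-3.5, 6.5) misses the remaining region (no effect) — 1 connected region. Overall, the cross-section is a single solid region. The nearest boundary edge runs (0.00, 12.00)→(29.00, 12.00); distance from the point to it = 0.80 mm. The point is inside the cross-section, 0.80 mm from the nearest boundary — within the 1.2 mm shell band (3 × 0.4).

shell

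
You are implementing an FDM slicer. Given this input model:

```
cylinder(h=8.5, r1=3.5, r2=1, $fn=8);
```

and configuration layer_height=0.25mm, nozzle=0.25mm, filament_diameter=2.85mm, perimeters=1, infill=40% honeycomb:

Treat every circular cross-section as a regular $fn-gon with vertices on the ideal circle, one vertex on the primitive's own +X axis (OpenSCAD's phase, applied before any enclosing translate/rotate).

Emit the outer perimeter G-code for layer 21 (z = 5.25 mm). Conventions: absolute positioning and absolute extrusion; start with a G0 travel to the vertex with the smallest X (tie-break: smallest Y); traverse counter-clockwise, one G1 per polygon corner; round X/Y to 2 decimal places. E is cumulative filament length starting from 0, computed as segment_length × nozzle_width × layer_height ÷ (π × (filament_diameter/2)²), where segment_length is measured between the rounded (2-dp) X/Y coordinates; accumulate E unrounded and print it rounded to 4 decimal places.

At z = 5.25 mm: the cone: at t=0.618 of its height the radius interpolates to r₁+(r₂−r₁)t = 1.956, giving a regular 8-gon of that circumradius. The outline is a single polygon with 8 vertices. Extrusion per mm of travel: 0.25 × 0.25 / (π × 1.425²) = 0.009797. Accumulating E over each segment gives final E = 0.1173.

G0 X-1.96 Y0.00 Z5.25
G1 X-1.38 Y-1.38 E0.0147
G1 X0.00 Y-1.96 E0.0293
G1 X1.38 Y-1.38 E0.0440
G1 X1.96 Y0.00 E0.0587
G1 X1.38 Y1.38 E0.0733
G1 X0.00 Y1.96 E0.0880
G1 X-1.38 Y1.38 E0.1027
G1 X-1.96 Y0.00 E0.1173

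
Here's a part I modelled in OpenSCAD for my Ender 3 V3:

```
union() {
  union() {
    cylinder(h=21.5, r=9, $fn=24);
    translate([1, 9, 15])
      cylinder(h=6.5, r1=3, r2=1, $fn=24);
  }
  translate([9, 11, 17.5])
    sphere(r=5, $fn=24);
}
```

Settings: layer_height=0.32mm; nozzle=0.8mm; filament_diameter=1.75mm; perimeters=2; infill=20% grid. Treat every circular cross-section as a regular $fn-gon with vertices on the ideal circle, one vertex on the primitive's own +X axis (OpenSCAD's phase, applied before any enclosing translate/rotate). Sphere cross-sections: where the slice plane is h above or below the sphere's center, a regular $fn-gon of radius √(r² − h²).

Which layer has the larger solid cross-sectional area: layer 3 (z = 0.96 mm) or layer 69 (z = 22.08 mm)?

layer 3 (z = 0.96 mm)

Layer 3 (z = 0.96): the cylinder: section is a regular 24-gon, circumradius r=9 (area = (24/2)·9.000²·sin(360°/24) = 251.57 mm²); the cone at (1, 9) is absent (z outside [15, 21.5]); Combining (union): only the r=9 cylinder is present, so the union is just that shape — area = 251.57 mm²; the sphere at (9, 11) does not reach this height (|z−center|=16.540 > r=5); Taking the union: only that combined region is present, so the union is just that shape — area = 251.57 mm². So its area = 251.57 mm². Layer 69 (z = 22.08): the cylinder does not reach this height (z outside [0, 21.5]); the cone at (1, 9) is absent (z outside [15, 21.5]); Taking the union: nothing is present at this height; the r=5 sphere at (9, 11) slices to a regular 24-gon of circumradius 2.006 (√(r²−h²) with h=4.58 from center) (area = (24/2)·2.006²·sin(360°/24) = 12.50 mm²); Merging all regions: only the r=5 sphere at (9, 11) is present, so the union is just that shape — area = 12.50 mm². So its area = 12.50 mm². Layer 3 is larger (251.57 vs 12.50 mm²).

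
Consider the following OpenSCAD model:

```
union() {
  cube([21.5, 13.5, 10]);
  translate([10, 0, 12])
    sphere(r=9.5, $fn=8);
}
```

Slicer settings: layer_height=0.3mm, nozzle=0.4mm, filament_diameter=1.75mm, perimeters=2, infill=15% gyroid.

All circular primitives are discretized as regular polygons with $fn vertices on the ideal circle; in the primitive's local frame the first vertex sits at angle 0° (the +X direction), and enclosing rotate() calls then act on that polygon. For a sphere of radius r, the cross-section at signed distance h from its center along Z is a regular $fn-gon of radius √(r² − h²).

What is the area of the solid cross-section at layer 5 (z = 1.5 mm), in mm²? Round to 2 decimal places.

At z = 1.5 mm: the 21.5×13.5 cube contributes its full rectangle (area 290.25 mm²); the sphere at (10, 0) does not reach this height (|z−center|=10.500 > r=9.5); Taking the union: only the 21.5×13.5 cube is present, so the union is just that shape — area = 290.25 mm². Overall, the cross-section is a single solid region. Net area = 290.25 mm².

290.25 mm²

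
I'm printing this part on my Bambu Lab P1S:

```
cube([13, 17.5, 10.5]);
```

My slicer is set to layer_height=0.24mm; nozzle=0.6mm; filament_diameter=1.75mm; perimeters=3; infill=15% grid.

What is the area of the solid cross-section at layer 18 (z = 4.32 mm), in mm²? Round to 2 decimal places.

227.50 mm²

At z = 4.32 mm: the 13×17.5 cube contributes its full rectangle (area 227.50 mm²). Overall, the cross-section is a single solid region. Net area = 227.50 mm².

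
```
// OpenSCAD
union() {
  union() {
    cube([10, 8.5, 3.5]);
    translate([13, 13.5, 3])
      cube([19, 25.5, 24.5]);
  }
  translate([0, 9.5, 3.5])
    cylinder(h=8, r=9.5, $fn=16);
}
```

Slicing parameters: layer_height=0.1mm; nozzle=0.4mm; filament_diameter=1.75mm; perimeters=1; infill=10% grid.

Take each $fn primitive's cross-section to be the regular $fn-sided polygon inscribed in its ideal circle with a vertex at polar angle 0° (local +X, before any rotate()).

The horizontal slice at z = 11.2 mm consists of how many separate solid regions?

2

At z = 11.2 mm: the cube is absent (z outside [0, 3.5]); the cube at (13, 13.5) (footprint 19×25.5) is included at this height; Merging all regions: only the 19×25.5 cube at (13, 13.5) is present, so the union is just that shape — 1 connected region; the cylinder at (0, 9.5): section is a regular 16-gon, circumradius r=9.5; Combining (union): the 2 present regions are separate (no shared area or edge), so areas and boundary lengths simply add and each stays a separate island — 2 connected regions. The result has 2 disconnected regions.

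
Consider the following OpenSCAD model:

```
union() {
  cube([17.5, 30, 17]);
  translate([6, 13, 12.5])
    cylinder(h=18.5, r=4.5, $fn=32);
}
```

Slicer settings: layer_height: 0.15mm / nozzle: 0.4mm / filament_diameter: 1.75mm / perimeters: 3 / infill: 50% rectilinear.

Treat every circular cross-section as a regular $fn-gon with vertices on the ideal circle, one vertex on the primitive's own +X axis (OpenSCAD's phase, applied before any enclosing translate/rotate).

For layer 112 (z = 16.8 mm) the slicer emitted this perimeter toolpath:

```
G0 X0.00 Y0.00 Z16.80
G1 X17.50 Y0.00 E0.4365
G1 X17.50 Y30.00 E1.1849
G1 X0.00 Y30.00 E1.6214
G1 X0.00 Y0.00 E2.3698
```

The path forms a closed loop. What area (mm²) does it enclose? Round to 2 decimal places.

525.00 mm²

Apply the shoelace formula to the sequence of (X, Y) vertices; enclosed area = 525.00 mm².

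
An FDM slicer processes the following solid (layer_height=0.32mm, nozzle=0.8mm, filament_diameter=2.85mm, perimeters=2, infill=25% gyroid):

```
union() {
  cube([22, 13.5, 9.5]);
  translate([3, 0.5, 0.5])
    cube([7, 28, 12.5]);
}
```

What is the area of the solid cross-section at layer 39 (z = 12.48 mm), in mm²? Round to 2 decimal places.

At z = 12.48 mm: the cube is absent (z outside [0, 9.5]); the cube at (3, 0.5) (footprint 7×28) is included at this height (area 196.00 mm²); Taking the union: only the 7×28 cube at (3, 0.5) is present, so the union is just that shape — area = 196.00 mm². Overall, the cross-section is a single solid region. Net area = 196.00 mm².

196.00 mm²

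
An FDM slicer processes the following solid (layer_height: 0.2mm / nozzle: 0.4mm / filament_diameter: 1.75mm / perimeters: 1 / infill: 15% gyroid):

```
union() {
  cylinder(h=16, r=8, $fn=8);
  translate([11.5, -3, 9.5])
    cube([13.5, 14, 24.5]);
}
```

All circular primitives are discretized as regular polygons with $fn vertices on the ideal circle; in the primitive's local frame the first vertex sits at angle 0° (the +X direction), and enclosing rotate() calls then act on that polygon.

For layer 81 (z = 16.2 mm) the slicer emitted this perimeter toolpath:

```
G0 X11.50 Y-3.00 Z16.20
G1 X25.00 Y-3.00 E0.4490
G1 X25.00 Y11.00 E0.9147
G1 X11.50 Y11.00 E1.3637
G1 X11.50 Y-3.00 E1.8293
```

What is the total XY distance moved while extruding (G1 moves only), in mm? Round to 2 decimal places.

55.00 mm

Sum the Euclidean lengths of each G1 segment: total = 55.00 mm.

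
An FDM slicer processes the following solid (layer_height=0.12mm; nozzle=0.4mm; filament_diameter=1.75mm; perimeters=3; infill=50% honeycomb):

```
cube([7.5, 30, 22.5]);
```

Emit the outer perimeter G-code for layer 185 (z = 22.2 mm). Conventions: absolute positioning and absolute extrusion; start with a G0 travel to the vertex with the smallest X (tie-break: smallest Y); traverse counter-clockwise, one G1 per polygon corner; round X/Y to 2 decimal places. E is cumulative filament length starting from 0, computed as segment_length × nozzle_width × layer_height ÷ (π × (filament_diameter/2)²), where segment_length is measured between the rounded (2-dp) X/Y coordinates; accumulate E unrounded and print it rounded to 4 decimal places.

G0 X0.00 Y0.00 Z22.20
G1 X7.50 Y0.00 E0.1497
G1 X7.50 Y30.00 E0.7484
G1 X0.00 Y30.00 E0.8980
G1 X0.00 Y0.00 E1.4967

At z = 22.2 mm: the 7.5×30 cube contributes its full rectangle. The outline is a single polygon with 4 vertices. Extrusion per mm of travel: 0.4 × 0.12 / (π × 0.875²) = 0.019956. Accumulating E over each segment gives final E = 1.4967.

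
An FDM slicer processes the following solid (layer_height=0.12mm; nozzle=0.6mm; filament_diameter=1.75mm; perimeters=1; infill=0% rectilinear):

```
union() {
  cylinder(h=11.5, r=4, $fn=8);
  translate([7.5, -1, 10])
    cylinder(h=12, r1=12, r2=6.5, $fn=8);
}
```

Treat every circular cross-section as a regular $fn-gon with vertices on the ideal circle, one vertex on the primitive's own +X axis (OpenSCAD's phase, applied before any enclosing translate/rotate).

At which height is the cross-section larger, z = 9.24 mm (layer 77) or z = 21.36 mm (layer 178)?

Layer 77 (z = 9.24): the r=4 cylinder contributes a regular 8-gon of circumradius 4 (area = (8/2)·4.000²·sin(360°/8) = 45.25 mm²); the cone at (7.5, -1) is not intersected at this z (z outside [10, 22]); Merging all regions: only the r=4 cylinder is present, so the union is just that shape — area = 45.25 mm². So its area = 45.25 mm². Layer 178 (z = 21.36): the cylinder is not intersected at this z (z outside [0, 11.5]); the cone at (7.5, -1) contributes a regular 8-gon of circumradius 6.793 (interpolated between r1=12 and r2=6.5 at t=0.947) (area = (8/2)·6.793²·sin(360°/8) = 130.53 mm²); Merging all regions: only the cone at (7.5, -1) is present, so the union is just that shape — area = 130.53 mm². So its area = 130.53 mm². Layer 178 is larger (130.53 vs 45.25 mm²).

layer 178 (z = 21.36 mm)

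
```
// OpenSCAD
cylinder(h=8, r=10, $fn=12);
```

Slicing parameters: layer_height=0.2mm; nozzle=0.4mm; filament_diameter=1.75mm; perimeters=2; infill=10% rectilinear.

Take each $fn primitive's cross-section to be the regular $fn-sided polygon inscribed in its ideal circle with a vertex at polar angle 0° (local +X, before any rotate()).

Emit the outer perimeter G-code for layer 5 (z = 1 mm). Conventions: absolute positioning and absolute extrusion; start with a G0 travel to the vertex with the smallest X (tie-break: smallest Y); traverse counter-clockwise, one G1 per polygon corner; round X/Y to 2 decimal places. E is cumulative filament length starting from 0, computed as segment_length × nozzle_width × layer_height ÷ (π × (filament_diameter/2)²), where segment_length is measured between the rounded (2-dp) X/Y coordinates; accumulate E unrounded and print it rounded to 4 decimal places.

G0 X-10.00 Y0.00 Z1.00
G1 X-8.66 Y-5.00 E0.1722
G1 X-5.00 Y-8.66 E0.3443
G1 X0.00 Y-10.00 E0.5165
G1 X5.00 Y-8.66 E0.6887
G1 X8.66 Y-5.00 E0.8608
G1 X10.00 Y0.00 E1.0330
G1 X8.66 Y5.00 E1.2052
G1 X5.00 Y8.66 E1.3773
G1 X0.00 Y10.00 E1.5495
G1 X-5.00 Y8.66 E1.7217
G1 X-8.66 Y5.00 E1.8938
G1 X-10.00 Y0.00 E2.0660

At z = 1 mm: the cylinder: section is a regular 12-gon, circumradius r=10. The outline is a single polygon with 12 vertices. Extrusion per mm of travel: 0.4 × 0.2 / (π × 0.875²) = 0.033260. Accumulating E over each segment gives final E = 2.0660.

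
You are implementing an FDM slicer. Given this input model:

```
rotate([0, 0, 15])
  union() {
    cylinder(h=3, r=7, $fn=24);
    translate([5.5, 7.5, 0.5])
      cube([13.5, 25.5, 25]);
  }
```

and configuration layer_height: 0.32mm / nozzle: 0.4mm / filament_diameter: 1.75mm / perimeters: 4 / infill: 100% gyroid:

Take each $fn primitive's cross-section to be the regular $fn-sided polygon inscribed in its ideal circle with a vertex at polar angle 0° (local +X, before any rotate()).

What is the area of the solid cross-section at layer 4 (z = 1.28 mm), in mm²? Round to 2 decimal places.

496.44 mm²

At z = 1.28 mm: the r=7 cylinder gives a regular 24-gon of circumradius 7 (constant along its height) (area = (24/2)·7.000²·sin(360°/24) = 152.19 mm²); the cube at (5.5, 7.5) is present — its section is the full 13.5×25.5 rectangle (area 344.25 mm²); Taking the union: the 2 present regions are separate (no shared area or edge), so areas and boundary lengths simply add and each stays a separate island — area = 496.44 mm²; (rotated 15° about Z; rotation is an isometry so areas/perimeters/island counts are preserved). Overall, the cross-section has 2 separate islands. Net area = 496.44 mm².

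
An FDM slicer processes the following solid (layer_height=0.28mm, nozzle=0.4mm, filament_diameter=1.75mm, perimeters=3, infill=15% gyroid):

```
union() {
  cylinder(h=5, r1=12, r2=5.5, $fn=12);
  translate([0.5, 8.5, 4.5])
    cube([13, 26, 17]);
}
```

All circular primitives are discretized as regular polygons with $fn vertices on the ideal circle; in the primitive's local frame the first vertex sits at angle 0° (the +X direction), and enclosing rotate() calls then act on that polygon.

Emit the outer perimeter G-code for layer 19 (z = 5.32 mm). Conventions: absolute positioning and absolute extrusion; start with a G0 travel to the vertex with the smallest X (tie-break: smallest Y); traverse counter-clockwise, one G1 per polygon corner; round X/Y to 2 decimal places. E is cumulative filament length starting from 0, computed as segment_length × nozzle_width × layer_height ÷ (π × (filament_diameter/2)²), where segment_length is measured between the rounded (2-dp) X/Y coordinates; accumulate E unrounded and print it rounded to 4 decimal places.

G0 X0.50 Y8.50 Z5.32
G1 X13.50 Y8.50 E0.6053
G1 X13.50 Y34.50 E1.8160
G1 X0.50 Y34.50 E2.4213
G1 X0.50 Y8.50 E3.6320

At z = 5.32 mm: the cone is absent (z outside [0, 5]); the cube at (0.5, 8.5) is present — its section is the full 13×26 rectangle; Merging all regions: only the 13×26 cube at (0.5, 8.5) is present, so the union is just that shape — 1 connected region. The outline is a single polygon with 4 vertices. Extrusion per mm of travel: 0.4 × 0.28 / (π × 0.875²) = 0.046564. Accumulating E over each segment gives final E = 3.6320.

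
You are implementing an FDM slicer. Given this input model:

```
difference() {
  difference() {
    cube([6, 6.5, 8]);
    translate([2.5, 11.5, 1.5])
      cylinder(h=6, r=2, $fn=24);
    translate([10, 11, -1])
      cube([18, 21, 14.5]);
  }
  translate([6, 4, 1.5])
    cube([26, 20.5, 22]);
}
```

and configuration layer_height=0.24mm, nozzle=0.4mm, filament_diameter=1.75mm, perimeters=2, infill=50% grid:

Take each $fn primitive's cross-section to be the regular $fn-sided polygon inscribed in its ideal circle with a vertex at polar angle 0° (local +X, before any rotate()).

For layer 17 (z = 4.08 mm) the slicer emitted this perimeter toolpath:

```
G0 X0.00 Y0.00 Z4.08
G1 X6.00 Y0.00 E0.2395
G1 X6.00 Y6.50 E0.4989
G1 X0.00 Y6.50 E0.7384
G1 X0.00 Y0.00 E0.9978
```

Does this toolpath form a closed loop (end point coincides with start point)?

Start point (G0): (0.00, 0.00). End point (last G1): the path returns to the start — closed.

yes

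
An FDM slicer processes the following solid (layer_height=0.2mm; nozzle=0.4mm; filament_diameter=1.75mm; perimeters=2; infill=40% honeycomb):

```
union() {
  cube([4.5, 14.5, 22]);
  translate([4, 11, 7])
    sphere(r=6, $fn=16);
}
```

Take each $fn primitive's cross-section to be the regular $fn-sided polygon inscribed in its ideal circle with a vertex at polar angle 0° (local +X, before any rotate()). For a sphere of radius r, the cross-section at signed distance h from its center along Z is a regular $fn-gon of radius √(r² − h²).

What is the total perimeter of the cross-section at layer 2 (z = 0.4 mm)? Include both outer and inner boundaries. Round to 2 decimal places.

At z = 0.4 mm: the cube (footprint 4.5×14.5) is included at this height (perimeter 38.00 mm); the sphere at (4, 11) does not reach this height (|z−center|=6.600 > r=6); Merging all regions: only the 4.5×14.5 cube is present, so the union is just that shape — boundary = 38.00 mm. Overall, the cross-section is a single solid region. Total boundary length (outer) = 38.00 mm.

38.00 mm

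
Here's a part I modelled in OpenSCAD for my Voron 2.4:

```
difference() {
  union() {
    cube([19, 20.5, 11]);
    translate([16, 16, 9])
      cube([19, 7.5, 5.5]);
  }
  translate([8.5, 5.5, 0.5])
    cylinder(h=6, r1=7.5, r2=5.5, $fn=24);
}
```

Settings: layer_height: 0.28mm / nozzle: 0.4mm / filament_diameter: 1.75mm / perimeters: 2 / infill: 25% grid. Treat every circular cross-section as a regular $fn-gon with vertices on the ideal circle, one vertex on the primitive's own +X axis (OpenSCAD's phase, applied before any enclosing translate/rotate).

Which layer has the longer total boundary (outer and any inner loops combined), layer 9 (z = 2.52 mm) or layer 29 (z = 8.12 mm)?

Layer 9 (z = 2.52): the cube is present — its section is the full 19×20.5 rectangle (perimeter 79.00 mm); the cube at (16, 16) is not intersected at this z (z outside [9, 14.5]); Taking the union: only the 19×20.5 cube is present, so the union is just that shape — boundary = 79.00 mm; the cone at (8.5, 5.5): at t=0.337 of its height the radius interpolates to r₁+(r₂−r₁)t = 6.827, giving a regular 24-gon of that circumradius (perimeter = 2·24·6.827·sin(180°/24) = 42.77 mm); Taking the first minus the rest: starting from that combined region, the cone at (8.5, 5.5) partially overlaps it — only the 137.76 mm² overlap (of its 144.74 mm²) is removed, clipping the outline — boundary = 105.39 mm. So its perimeter = 105.39 mm. Layer 29 (z = 8.12): the 19×20.5 cube contributes its full rectangle (perimeter 79.00 mm); the cube at (16, 16) is absent (z outside [9, 14.5]); Combining (union): only the 19×20.5 cube is present, so the union is just that shape — boundary = 79.00 mm; the cone at (8.5, 5.5) is not intersected at this z (z outside [0.5, 6.5]); Taking the first minus the rest: none of the subtracted shapes is present at this height, so that combined region is unchanged — boundary = 79.00 mm. So its perimeter = 79.00 mm. Layer 9 is larger (105.39 vs 79.00 mm).

layer 9 (z = 2.52 mm)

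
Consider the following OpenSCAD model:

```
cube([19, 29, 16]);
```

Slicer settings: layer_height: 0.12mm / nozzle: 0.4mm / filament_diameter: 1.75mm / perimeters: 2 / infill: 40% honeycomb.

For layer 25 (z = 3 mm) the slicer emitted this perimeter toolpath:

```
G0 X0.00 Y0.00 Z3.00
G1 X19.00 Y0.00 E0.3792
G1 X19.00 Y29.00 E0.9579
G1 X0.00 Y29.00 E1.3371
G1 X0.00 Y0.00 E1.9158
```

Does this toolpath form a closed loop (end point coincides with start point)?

Start point (G0): (0.00, 0.00). End point (last G1): the path returns to the start — closed.

yes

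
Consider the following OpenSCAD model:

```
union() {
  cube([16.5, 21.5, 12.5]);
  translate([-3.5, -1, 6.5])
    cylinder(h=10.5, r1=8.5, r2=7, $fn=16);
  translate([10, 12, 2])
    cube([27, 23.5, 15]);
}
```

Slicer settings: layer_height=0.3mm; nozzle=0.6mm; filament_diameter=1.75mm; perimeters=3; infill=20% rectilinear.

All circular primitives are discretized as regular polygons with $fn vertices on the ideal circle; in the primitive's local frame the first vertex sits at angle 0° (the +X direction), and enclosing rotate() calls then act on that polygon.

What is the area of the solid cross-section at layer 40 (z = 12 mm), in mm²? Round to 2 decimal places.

1093.97 mm²

At z = 12 mm: the cube is present — its section is the full 16.5×21.5 rectangle (area 354.75 mm²); the cone at (-3.5, -1): at t=0.524 of its height the radius interpolates to r₁+(r₂−r₁)t = 7.714, giving a regular 16-gon of that circumradius (area = (16/2)·7.714²·sin(360°/16) = 182.19 mm²); the 27×23.5 cube at (10, 12) contributes its full rectangle (area 634.50 mm²); Combining (union): the regions partially overlap — summed areas 1171.44 mm² minus the doubly-counted overlap 77.47 mm² gives 1093.97 mm² — area = 1093.97 mm². Overall, the cross-section is a single solid region. Net area = 1093.97 mm².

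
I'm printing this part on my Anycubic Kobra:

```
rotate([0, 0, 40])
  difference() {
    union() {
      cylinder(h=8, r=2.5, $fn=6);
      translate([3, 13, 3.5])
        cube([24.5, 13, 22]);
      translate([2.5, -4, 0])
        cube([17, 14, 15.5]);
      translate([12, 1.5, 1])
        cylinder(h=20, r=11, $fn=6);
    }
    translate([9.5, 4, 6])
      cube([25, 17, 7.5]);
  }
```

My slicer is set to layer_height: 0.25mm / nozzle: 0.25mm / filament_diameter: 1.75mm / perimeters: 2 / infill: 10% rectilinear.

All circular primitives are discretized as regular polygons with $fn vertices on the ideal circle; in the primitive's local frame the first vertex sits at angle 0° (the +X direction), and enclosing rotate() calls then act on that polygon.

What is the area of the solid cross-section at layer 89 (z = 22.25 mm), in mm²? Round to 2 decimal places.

At z = 22.25 mm: the cylinder does not reach this height (z outside [0, 8]); the cube at (3, 13) is present — its section is the full 24.5×13 rectangle (area 318.50 mm²); the cube at (2.5, -4) is not intersected at this z (z outside [0, 15.5]); the cylinder at (12, 1.5) is not intersected at this z (z outside [1, 21]); Combining (union): only the 24.5×13 cube at (3, 13) is present, so the union is just that shape — area = 318.50 mm²; the cube at (9.5, 4) is not intersected at this z (z outside [6, 13.5]); Subtracting the remaining from the first: none of the subtracted shapes is present at this height, so the result so far is unchanged — area = 318.50 mm²; (rotated 40° about Z; rotation is an isometry so areas/perimeters/island counts are preserved). Overall, the cross-section is a single solid region. Net area = 318.50 mm².

318.50 mm²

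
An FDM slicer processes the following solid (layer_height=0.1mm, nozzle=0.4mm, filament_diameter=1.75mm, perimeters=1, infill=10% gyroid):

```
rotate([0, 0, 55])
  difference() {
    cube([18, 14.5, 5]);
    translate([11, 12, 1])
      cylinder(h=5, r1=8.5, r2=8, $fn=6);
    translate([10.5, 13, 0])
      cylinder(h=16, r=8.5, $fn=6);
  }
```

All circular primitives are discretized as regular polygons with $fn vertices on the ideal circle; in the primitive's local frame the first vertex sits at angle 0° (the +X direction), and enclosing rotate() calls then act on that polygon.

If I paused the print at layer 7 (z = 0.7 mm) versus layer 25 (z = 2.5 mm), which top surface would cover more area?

Layer 7 (z = 0.7): the cube (footprint 18×14.5) is included at this height (area 261.00 mm²); the cone at (11, 12) is not intersected at this z (z outside [1, 6]); the r=8.5 cylinder at (10.5, 13) contributes a regular 6-gon of circumradius 8.5 (area = (6/2)·8.500²·sin(360°/6) = 187.71 mm²); Taking the first minus the rest: starting from the 18×14.5 cube (261.00 mm²), the r=8.5 cylinder at (10.5, 13) partially overlaps it — only the 116.34 mm² overlap (of its 187.71 mm²) is removed, clipping the outline — area = 144.66 mm²; (rotated 55° about Z; rotation is an isometry so areas/perimeters/island counts are preserved). So its area = 144.66 mm². Layer 25 (z = 2.5): the 18×14.5 cube contributes its full rectangle (area 261.00 mm²); the cone at (11, 12) (r1=8.5→r2=8) has section circumradius 8.350 here — a regular 6-gon (area = (6/2)·8.350²·sin(360°/6) = 181.14 mm²); the cylinder at (10.5, 13): section is a regular 6-gon, circumradius r=8.5 (area = (6/2)·8.500²·sin(360°/6) = 187.71 mm²); Taking the first minus the rest: starting from the 18×14.5 cube (261.00 mm²), the cone at (11, 12) partially overlaps it — only the 125.56 mm² overlap (of its 181.14 mm²) is removed, clipping the outline; the r=8.5 cylinder at (10.5, 13) partially overlaps it — only the 2.96 mm² overlap (of its 187.71 mm²) is removed, clipping the outline — area = 132.48 mm²; (rotated 55° about Z; rotation is an isometry so areas/perimeters/island counts are preserved). So its area = 132.48 mm². Layer 7 is larger (144.66 vs 132.48 mm²).

layer 7 (z = 0.7 mm)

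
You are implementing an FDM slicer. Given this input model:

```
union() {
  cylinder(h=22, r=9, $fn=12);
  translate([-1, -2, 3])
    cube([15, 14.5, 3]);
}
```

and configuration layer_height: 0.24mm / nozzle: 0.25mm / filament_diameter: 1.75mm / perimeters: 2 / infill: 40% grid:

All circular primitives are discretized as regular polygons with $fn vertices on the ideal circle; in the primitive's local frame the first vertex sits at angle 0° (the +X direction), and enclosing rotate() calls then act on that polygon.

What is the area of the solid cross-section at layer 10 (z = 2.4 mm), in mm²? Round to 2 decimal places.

243.00 mm²

At z = 2.4 mm: the r=9 cylinder contributes a regular 12-gon of circumradius 9 (area = (12/2)·9.000²·sin(360°/12) = 243.00 mm²); the cube at (-1, -2) does not reach this height (z outside [3, 6]); Taking the union: only the r=9 cylinder is present, so the union is just that shape — area = 243.00 mm². Overall, the cross-section is a single solid region. Net area = 243.00 mm².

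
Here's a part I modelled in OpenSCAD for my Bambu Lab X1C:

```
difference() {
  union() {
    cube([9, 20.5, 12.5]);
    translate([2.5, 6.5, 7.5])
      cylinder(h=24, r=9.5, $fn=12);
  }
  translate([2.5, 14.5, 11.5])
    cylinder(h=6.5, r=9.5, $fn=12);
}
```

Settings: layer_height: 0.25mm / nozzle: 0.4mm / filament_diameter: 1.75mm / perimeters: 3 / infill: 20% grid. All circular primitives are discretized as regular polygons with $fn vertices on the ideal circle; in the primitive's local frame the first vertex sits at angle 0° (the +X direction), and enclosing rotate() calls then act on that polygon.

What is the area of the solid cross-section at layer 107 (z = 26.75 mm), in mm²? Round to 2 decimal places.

At z = 26.75 mm: the cube does not reach this height (z outside [0, 12.5]); the r=9.5 cylinder at (2.5, 6.5) gives a regular 12-gon of circumradius 9.5 (constant along its height) (area = (12/2)·9.500²·sin(360°/12) = 270.75 mm²); Combining (union): only the r=9.5 cylinder at (2.5, 6.5) is present, so the union is just that shape — area = 270.75 mm²; the cylinder at (2.5, 14.5) is not intersected at this z (z outside [11.5, 18]); Taking the first minus the rest: none of the subtracted shapes is present at this height, so the result so far is unchanged — area = 270.75 mm². Overall, the cross-section is a single solid region. Net area = 270.75 mm².

270.75 mm²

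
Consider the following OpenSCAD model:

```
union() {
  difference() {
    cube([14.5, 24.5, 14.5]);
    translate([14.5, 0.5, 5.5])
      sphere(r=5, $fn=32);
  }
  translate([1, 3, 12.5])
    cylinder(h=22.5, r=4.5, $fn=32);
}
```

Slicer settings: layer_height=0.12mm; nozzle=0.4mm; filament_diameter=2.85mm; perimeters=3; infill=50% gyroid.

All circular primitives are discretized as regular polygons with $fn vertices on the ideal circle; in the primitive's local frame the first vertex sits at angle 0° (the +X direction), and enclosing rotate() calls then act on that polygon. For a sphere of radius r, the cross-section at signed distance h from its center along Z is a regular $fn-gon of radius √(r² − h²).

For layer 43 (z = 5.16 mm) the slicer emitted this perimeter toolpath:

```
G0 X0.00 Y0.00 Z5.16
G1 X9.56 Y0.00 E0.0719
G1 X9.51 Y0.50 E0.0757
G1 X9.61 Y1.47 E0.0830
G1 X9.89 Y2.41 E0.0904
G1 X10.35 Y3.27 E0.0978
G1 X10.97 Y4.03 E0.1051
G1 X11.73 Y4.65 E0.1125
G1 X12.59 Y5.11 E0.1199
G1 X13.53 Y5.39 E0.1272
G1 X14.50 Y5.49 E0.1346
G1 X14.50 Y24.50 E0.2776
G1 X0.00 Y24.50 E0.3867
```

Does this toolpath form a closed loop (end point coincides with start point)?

Start point (G0): (0.00, 0.00). End point (last G1): the path does not return to the start — open.

no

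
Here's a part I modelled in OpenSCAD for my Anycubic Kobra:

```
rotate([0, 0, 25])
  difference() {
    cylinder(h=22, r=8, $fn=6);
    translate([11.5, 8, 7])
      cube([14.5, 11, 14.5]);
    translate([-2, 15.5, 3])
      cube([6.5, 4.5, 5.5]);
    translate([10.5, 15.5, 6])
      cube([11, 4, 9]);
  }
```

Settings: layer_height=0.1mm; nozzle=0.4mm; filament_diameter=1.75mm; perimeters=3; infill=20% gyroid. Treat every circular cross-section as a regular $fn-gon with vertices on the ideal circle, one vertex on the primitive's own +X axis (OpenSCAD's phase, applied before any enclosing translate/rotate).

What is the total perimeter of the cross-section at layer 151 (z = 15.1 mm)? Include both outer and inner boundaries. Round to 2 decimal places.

48.00 mm

At z = 15.1 mm: the r=8 cylinder contributes a regular 6-gon of circumradius 8 (perimeter = 2·6·8.000·sin(180°/6) = 48.00 mm); the cube at (11.5, 8) is present — its section is the full 14.5×11 rectangle (perimeter 51.00 mm); the cube at (-2, 15.5) is not intersected at this z (z outside [3, 8.5]); the cube at (10.5, 15.5) is not intersected at this z (z outside [6, 15]); Subtracting the remaining from the first: starting from the r=8 cylinder, the 14.5×11 cube at (11.5, 8) misses the remaining region (no effect) — boundary = 48.00 mm; (whole slice rotated 25° about Z — lengths, areas and connectivity unchanged). Overall, the cross-section is a single solid region. Total boundary length (outer) = 48.00 mm.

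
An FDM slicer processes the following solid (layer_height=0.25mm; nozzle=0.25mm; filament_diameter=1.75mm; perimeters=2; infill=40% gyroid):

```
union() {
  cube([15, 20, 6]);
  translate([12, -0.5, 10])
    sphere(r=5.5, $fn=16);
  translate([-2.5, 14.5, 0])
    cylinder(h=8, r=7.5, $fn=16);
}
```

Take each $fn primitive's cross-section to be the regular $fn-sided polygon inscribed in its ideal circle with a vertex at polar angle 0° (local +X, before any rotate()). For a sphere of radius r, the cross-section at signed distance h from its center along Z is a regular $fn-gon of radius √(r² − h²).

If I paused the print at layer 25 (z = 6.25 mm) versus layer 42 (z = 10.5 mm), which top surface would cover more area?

layer 25 (z = 6.25 mm)

Layer 25 (z = 6.25): the cube is not intersected at this z (z outside [0, 6]); the sphere at (12, -0.5): section is a regular 16-gon, circumradius = √(r²−h²) = √(5.5²−3.75²) = 4.023 (area = (16/2)·4.023²·sin(360°/16) = 49.56 mm²); the cylinder at (-2.5, 14.5): section is a regular 16-gon, circumradius r=7.5 (area = (16/2)·7.500²·sin(360°/16) = 172.21 mm²); Combining (union): the 2 present regions are separate (no shared area or edge), so areas and boundary lengths simply add and each stays a separate island — area = 221.77 mm². So its area = 221.77 mm². Layer 42 (z = 10.5): the cube is absent (z outside [0, 6]); the sphere at (12, -0.5): section is a regular 16-gon, circumradius = √(r²−h²) = √(5.5²−0.5²) = 5.477 (area = (16/2)·5.477²·sin(360°/16) = 91.84 mm²); the cylinder at (-2.5, 14.5) is not intersected at this z (z outside [0, 8]); Combining (union): only the r=5.5 sphere at (12, -0.5) is present, so the union is just that shape — area = 91.84 mm². So its area = 91.84 mm². Layer 25 is larger (221.77 vs 91.84 mm²).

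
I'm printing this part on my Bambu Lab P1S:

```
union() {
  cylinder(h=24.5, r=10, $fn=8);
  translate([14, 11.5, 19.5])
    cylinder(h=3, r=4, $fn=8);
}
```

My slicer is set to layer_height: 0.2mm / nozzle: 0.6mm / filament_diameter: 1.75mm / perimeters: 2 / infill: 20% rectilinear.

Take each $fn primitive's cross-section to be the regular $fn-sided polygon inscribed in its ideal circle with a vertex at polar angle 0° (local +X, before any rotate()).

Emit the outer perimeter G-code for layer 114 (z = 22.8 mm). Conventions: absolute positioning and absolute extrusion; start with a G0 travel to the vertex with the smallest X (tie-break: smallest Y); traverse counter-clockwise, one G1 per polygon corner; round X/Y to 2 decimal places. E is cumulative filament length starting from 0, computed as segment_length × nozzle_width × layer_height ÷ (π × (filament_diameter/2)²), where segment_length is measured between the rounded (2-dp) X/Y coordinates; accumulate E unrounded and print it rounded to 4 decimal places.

At z = 22.8 mm: the r=10 cylinder contributes a regular 8-gon of circumradius 10; the cylinder at (14, 11.5) is absent (z outside [19.5, 22.5]); Merging all regions: only the r=10 cylinder is present, so the union is just that shape — 1 connected region. The outline is a single polygon with 8 vertices. Extrusion per mm of travel: 0.6 × 0.2 / (π × 0.875²) = 0.049890. Accumulating E over each segment gives final E = 3.0545.

G0 X-10.00 Y0.00 Z22.80
G1 X-7.07 Y-7.07 E0.3818
G1 X0.00 Y-10.00 E0.7636
G1 X7.07 Y-7.07 E1.1454
G1 X10.00 Y0.00 E1.5273
G1 X7.07 Y7.07 E1.9091
G1 X0.00 Y10.00 E2.2909
G1 X-7.07 Y7.07 E2.6727
G1 X-10.00 Y0.00 E3.0545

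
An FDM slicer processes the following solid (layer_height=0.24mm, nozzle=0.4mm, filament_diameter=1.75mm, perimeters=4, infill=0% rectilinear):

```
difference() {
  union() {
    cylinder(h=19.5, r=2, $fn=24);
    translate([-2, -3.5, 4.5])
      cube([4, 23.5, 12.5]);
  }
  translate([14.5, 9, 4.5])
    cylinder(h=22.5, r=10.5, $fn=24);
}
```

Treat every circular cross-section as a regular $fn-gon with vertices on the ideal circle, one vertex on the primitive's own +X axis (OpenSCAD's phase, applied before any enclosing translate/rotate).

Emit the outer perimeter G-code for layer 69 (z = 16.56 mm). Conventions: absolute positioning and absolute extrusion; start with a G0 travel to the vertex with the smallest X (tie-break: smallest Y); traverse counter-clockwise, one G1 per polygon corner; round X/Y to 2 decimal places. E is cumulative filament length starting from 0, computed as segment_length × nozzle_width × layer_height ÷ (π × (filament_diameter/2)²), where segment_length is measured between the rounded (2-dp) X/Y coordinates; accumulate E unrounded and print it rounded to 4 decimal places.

At z = 16.56 mm: the r=2 cylinder contributes a regular 24-gon of circumradius 2; the 4×23.5 cube at (-2, -3.5) contributes its full rectangle; Taking the union: the r=2 cylinder lies entirely inside the 4×23.5 cube at (-2, -3.5), so the union is just the 4×23.5 cube at (-2, -3.5) — 1 connected region; the r=10.5 cylinder at (14.5, 9) contributes a regular 24-gon of circumradius 10.5; Taking the first minus the rest: starting from the result so far, the r=10.5 cylinder at (14.5, 9) misses the remaining region (no effect) — 1 connected region. The outline is a single polygon with 4 vertices. Extrusion per mm of travel: 0.4 × 0.24 / (π × 0.875²) = 0.039912. Accumulating E over each segment gives final E = 2.1952.

G0 X-2.00 Y-3.50 Z16.56
G1 X2.00 Y-3.50 E0.1596
G1 X2.00 Y20.00 E1.0976
G1 X-2.00 Y20.00 E1.2572
G1 X-2.00 Y-3.50 E2.1952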